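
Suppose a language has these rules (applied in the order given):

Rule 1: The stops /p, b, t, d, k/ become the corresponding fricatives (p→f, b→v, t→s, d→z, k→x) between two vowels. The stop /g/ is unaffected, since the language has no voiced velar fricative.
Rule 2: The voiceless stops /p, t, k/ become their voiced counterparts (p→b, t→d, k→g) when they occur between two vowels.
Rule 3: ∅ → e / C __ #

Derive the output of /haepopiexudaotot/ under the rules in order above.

Rule 1 (intervocalic spirantization): /p/ is a stop between vowels /e/ and /o/, so it spirantizes to the fricative [f]. /p/ is a stop between vowels /o/ and /i/, so it spirantizes to the fricative [f]. /d/ is a stop between vowels /u/ and /a/, so it spirantizes to the fricative [z]. /t/ is a stop between vowels /o/ and /o/, so it spirantizes to the fricative [s]. /haepopiexudaotot/ → haefofiexuzaosot.
Rule 2 (intervocalic voicing): no segment meets the environment; /haefofiexuzaosot/ is unchanged.
Rule 3 (final e-epenthesis): the form ends in the consonant /t/, so [e] is inserted word-finally. /haefofiexuzaosot/ → haefofiexuzaosote.

haefofiexuzaosote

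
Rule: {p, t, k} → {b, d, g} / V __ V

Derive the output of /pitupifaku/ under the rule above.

Scanning /pitupifaku/: /p/ at position 1 is not in the conditioning environment; /t/ is a voiceless stop between vowels /i/ and /u/, so it voices to [d]; /p/ is a voiceless stop between vowels /u/ and /i/, so it voices to [b]; /k/ is a voiceless stop between vowels /a/ and /u/, so it voices to [g].
Result: [pidubifagu].

pidubifagu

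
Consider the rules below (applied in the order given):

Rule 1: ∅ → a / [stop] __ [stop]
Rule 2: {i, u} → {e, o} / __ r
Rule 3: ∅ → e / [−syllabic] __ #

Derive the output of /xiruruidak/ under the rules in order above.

Rule 1 (stop-cluster a-epenthesis): no segment meets the environment; /xiruruidak/ is unchanged.
Rule 2 (pre-rhotic lowering): /i/ is a high vowel immediately before /r/, so it lowers to [e]. /u/ is a high vowel immediately before /r/, so it lowers to [o]. /xiruruidak/ → xeroruidak.
Rule 3 (final e-epenthesis): the form ends in the consonant /k/, so [e] is inserted word-finally. /xeroruidak/ → xeroruidake.

xeroruidake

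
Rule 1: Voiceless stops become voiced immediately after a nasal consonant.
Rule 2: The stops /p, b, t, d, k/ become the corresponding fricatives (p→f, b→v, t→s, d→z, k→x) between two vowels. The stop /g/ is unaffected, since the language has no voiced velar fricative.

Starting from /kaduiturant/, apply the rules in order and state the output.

Rule 1 (post-nasal voicing): /t/ is a voiceless stop immediately after the nasal /n/, so it voices to [d]. /kaduiturant/ → kaduiturand.
Rule 2 (intervocalic spirantization): /d/ is a stop between vowels /a/ and /u/, so it spirantizes to the fricative [z]. /t/ is a stop between vowels /i/ and /u/, so it spirantizes to the fricative [s]. /kaduiturand/ → kazuisurand.

kazuisurand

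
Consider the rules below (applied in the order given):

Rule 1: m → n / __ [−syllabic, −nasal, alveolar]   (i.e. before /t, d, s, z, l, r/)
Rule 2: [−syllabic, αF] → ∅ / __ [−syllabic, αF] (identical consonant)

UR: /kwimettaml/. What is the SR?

Rule 1 (nasal place assimilation): /m/ precedes the alveolar consonant /l/, so it assimilates in place to [n]. /kwimettaml/ → kwimettanl.
Rule 2 (degemination): /tt/ is a geminate; the first /t/ deletes. /kwimettanl/ → kwimetanl.

kwimetanl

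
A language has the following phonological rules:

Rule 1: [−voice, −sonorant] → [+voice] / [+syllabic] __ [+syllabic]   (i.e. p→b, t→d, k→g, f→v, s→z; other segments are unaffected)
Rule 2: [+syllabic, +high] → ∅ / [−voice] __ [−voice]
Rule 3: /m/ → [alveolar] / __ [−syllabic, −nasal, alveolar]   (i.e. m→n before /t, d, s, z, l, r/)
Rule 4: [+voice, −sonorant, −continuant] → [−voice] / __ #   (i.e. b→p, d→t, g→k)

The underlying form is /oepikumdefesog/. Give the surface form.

oebigundevezok

Rule 1 (intervocalic voicing): /p/ is a voiceless obstruent between vowels /e/ and /i/, so it voices to [b]. /k/ is a voiceless obstruent between vowels /i/ and /u/, so it voices to [g]. /f/ is a voiceless obstruent between vowels /e/ and /e/, so it voices to [v]. /s/ is a voiceless obstruent between vowels /e/ and /o/, so it voices to [z]. /oepikumdefesog/ → oebigumdevezog.
Rule 2 (high vowel syncope): no segment meets the environment; /oebigumdevezog/ is unchanged.
Rule 3 (nasal place assimilation): /m/ precedes the alveolar consonant /d/, so it assimilates in place to [n]. /oebigumdevezog/ → oebigundevezog.
Rule 4 (final devoicing): /g/ is a voiced stop in word-final position, so it devoices to [k]. /oebigundevezog/ → oebigundevezok.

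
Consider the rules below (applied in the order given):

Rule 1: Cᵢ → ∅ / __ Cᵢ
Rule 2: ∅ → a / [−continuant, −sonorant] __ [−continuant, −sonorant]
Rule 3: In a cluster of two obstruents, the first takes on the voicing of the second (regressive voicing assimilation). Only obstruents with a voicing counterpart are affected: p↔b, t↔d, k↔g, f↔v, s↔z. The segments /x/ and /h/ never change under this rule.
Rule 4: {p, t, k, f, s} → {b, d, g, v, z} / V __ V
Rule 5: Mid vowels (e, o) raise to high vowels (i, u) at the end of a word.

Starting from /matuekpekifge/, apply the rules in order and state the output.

Rule 1 (degemination): no segment meets the environment; /matuekpekifge/ is unchanged.
Rule 2 (stop-cluster a-epenthesis): /k/ and /p/ form a stop–stop cluster, so [a] is inserted between them. /matuekpekifge/ → matuekapekifge.
Rule 3 (regressive voicing assimilation): /f/ precedes the voiced obstruent /g/, so it voices to [v] by assimilation. /matuekapekifge/ → matuekapekivge.
Rule 4 (intervocalic voicing): /t/ is a voiceless obstruent between vowels /a/ and /u/, so it voices to [d]. /k/ is a voiceless obstruent between vowels /e/ and /a/, so it voices to [g]. /p/ is a voiceless obstruent between vowels /a/ and /e/, so it voices to [b]. /k/ is a voiceless obstruent between vowels /e/ and /i/, so it voices to [g]. /matuekapekivge/ → maduegabegivge.
Rule 5 (final vowel raising): /e/ is a mid vowel in word-final position, so it raises to [i]. /maduegabegivge/ → maduegabegivgi.

maduegabegivgi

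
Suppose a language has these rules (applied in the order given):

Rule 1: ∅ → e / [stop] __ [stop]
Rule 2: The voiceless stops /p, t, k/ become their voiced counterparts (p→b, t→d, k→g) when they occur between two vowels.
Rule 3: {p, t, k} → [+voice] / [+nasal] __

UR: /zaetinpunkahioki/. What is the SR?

zaedinbungahiogi

Rule 1 (stop-cluster e-epenthesis): no segment meets the environment; /zaetinpunkahioki/ is unchanged.
Rule 2 (intervocalic voicing): /t/ is a voiceless stop between vowels /e/ and /i/, so it voices to [d]. /k/ is a voiceless stop between vowels /o/ and /i/, so it voices to [g]. /zaetinpunkahioki/ → zaedinpunkahiogi.
Rule 3 (post-nasal voicing): /p/ is a voiceless stop immediately after the nasal /n/, so it voices to [b]. /k/ is a voiceless stop immediately after the nasal /n/, so it voices to [g]. /zaedinpunkahiogi/ → zaedinbungahiogi.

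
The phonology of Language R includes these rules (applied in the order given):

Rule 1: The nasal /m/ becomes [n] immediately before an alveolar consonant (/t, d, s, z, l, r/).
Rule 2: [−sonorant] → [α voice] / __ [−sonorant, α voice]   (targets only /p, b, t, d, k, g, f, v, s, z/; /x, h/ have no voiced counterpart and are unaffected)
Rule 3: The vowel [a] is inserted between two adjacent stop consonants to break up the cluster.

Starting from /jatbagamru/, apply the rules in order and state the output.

Rule 1 (nasal place assimilation): /m/ precedes the alveolar consonant /r/, so it assimilates in place to [n]. /jatbagamru/ → jatbaganru.
Rule 2 (regressive voicing assimilation): /t/ precedes the voiced obstruent /b/, so it voices to [d] by assimilation. /jatbaganru/ → jadbaganru.
Rule 3 (stop-cluster a-epenthesis): /d/ and /b/ form a stop–stop cluster, so [a] is inserted between them. /jadbaganru/ → jadabaganru.

jadabaganru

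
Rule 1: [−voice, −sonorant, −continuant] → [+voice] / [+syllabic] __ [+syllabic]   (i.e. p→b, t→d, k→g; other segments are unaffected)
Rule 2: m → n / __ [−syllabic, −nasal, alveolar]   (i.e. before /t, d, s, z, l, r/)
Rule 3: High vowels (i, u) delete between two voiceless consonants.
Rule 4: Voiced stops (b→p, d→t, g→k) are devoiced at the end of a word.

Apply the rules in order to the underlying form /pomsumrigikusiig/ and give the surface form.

Rule 1 (intervocalic voicing): /k/ is a voiceless stop between vowels /i/ and /u/, so it voices to [g]. /pomsumrigikusiig/ → pomsumrigigusiig.
Rule 2 (nasal place assimilation): /m/ precedes the alveolar consonant /s/, so it assimilates in place to [n]. /m/ precedes the alveolar consonant /r/, so it assimilates in place to [n]. /pomsumrigigusiig/ → ponsunrigigusiig.
Rule 3 (high vowel syncope): no segment meets the environment; /ponsunrigigusiig/ is unchanged.
Rule 4 (final devoicing): /g/ is a voiced stop in word-final position, so it devoices to [k]. /ponsunrigigusiig/ → ponsunrigigusiik.

ponsunrigigusiik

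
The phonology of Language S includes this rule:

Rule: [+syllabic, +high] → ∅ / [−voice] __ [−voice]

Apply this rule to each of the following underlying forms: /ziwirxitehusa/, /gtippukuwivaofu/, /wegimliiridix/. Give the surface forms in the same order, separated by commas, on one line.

ziwirxtehsa, gtppkuwivaofu, wegimliiridix

/ziwirxitehusa/: /i/ is a high vowel flanked by voiceless consonants /x/ and /t/, so it deletes. /u/ is a high vowel flanked by voiceless consonants /h/ and /s/, so it deletes. → [ziwirxtehsa].
/gtippukuwivaofu/: /i/ is a high vowel flanked by voiceless consonants /t/ and /p/, so it deletes. /u/ is a high vowel flanked by voiceless consonants /p/ and /k/, so it deletes. → [gtppkuwivaofu].
/wegimliiridix/: the rule's environment is not met; surfaces unchanged as [wegimliiridix].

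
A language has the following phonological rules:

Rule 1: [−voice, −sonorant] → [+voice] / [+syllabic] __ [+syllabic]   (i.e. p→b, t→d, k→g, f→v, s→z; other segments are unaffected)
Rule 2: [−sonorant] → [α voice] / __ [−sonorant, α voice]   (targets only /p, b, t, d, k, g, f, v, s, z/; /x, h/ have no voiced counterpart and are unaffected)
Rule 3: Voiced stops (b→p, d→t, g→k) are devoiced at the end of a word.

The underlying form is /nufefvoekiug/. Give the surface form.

nuvevvoegiuk

Rule 1 (intervocalic voicing): /f/ is a voiceless obstruent between vowels /u/ and /e/, so it voices to [v]. /k/ is a voiceless obstruent between vowels /e/ and /i/, so it voices to [g]. /nufefvoekiug/ → nuvefvoegiug.
Rule 2 (regressive voicing assimilation): /f/ precedes the voiced obstruent /v/, so it voices to [v] by assimilation. /nuvefvoegiug/ → nuvevvoegiug.
Rule 3 (final devoicing): /g/ is a voiced stop in word-final position, so it devoices to [k]. /nuvevvoegiug/ → nuvevvoegiuk.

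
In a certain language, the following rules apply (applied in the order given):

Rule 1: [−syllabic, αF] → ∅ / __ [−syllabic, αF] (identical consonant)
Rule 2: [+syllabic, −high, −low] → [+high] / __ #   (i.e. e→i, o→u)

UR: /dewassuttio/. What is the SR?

dewasutiu

Rule 1 (degemination): /ss/ is a geminate; the first /s/ deletes. /tt/ is a geminate; the first /t/ deletes. /dewassuttio/ → dewasutio.
Rule 2 (final vowel raising): /o/ is a mid vowel in word-final position, so it raises to [u]. /dewasutio/ → dewasutiu.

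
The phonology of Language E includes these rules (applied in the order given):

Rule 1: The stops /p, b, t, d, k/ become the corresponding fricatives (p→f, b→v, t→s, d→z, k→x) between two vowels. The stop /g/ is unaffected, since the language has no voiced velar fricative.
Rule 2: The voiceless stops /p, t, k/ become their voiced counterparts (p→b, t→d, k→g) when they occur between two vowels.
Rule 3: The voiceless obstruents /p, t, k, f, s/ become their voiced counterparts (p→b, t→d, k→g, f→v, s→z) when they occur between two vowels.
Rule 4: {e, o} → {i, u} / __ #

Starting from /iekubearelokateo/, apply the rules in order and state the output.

Rule 1 (intervocalic spirantization): /k/ is a stop between vowels /e/ and /u/, so it spirantizes to the fricative [x]. /b/ is a stop between vowels /u/ and /e/, so it spirantizes to the fricative [v]. /k/ is a stop between vowels /o/ and /a/, so it spirantizes to the fricative [x]. /t/ is a stop between vowels /a/ and /e/, so it spirantizes to the fricative [s]. /iekubearelokateo/ → iexuveareloxaseo.
Rule 2 (intervocalic voicing): no segment meets the environment; /iexuveareloxaseo/ is unchanged.
Rule 3 (intervocalic voicing): /s/ is a voiceless obstruent between vowels /a/ and /e/, so it voices to [z]. /iexuveareloxaseo/ → iexuveareloxazeo.
Rule 4 (final vowel raising): /o/ is a mid vowel in word-final position, so it raises to [u]. /iexuveareloxazeo/ → iexuveareloxazeu.

iexuveareloxazeu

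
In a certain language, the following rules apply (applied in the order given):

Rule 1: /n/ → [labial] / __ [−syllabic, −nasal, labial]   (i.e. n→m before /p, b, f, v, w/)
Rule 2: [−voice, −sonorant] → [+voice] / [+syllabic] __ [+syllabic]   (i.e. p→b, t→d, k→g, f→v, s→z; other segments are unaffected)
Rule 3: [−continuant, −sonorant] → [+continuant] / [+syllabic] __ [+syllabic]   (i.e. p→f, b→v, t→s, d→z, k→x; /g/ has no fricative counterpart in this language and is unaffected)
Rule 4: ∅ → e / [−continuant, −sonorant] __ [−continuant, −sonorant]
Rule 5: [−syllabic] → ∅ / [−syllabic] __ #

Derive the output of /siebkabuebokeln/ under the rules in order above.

siebekavuevogel

Rule 1 (nasal place assimilation): no segment meets the environment; /siebkabuebokeln/ is unchanged.
Rule 2 (intervocalic voicing): /k/ is a voiceless obstruent between vowels /o/ and /e/, so it voices to [g]. /siebkabuebokeln/ → siebkabuebogeln.
Rule 3 (intervocalic spirantization): /b/ is a stop between vowels /a/ and /u/, so it spirantizes to the fricative [v]. /b/ is a stop between vowels /e/ and /o/, so it spirantizes to the fricative [v]. /siebkabuebogeln/ → siebkavuevogeln.
Rule 4 (stop-cluster e-epenthesis): /b/ and /k/ form a stop–stop cluster, so [e] is inserted between them. /siebkavuevogeln/ → siebekavuevogeln.
Rule 5 (final cluster simplification): /n/ is the second consonant of a word-final cluster /ln/, so it deletes. /siebekavuevogeln/ → siebekavuevogel.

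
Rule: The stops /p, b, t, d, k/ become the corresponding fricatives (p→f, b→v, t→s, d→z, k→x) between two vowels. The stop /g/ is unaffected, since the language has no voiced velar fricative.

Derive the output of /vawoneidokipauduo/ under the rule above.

vawoneizoxifauzuo

/d/ is a stop between vowels /i/ and /o/, so it spirantizes to the fricative [z].
/k/ is a stop between vowels /o/ and /i/, so it spirantizes to the fricative [x].
/p/ is a stop between vowels /i/ and /a/, so it spirantizes to the fricative [f].
/d/ is a stop between vowels /u/ and /u/, so it spirantizes to the fricative [z].
Surface form: [vawoneizoxifauzuo].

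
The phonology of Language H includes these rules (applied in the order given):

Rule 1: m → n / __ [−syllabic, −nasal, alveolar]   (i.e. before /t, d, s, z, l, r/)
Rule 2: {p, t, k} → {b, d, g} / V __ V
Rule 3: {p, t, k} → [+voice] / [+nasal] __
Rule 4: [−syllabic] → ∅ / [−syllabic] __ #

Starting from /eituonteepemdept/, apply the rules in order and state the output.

Rule 1 (nasal place assimilation): /m/ precedes the alveolar consonant /d/, so it assimilates in place to [n]. /eituonteepemdept/ → eituonteependept.
Rule 2 (intervocalic voicing): /t/ is a voiceless stop between vowels /i/ and /u/, so it voices to [d]. /p/ is a voiceless stop between vowels /e/ and /e/, so it voices to [b]. /eituonteependept/ → eiduonteebendept.
Rule 3 (post-nasal voicing): /t/ is a voiceless stop immediately after the nasal /n/, so it voices to [d]. /eiduonteebendept/ → eiduondeebendept.
Rule 4 (final cluster simplification): /t/ is the second consonant of a word-final cluster /pt/, so it deletes. /eiduondeebendept/ → eiduondeebendep.

eiduondeebendep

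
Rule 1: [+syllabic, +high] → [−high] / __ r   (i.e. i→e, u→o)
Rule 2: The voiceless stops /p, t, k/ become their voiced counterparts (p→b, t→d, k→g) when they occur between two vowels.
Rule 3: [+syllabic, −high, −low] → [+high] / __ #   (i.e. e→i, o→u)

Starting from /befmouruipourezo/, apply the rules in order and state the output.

Rule 1 (pre-rhotic lowering): /u/ is a high vowel immediately before /r/, so it lowers to [o]. /u/ is a high vowel immediately before /r/, so it lowers to [o]. /befmouruipourezo/ → befmooruipoorezo.
Rule 2 (intervocalic voicing): /p/ is a voiceless stop between vowels /i/ and /o/, so it voices to [b]. /befmooruipoorezo/ → befmooruiboorezo.
Rule 3 (final vowel raising): /o/ is a mid vowel in word-final position, so it raises to [u]. /befmooruiboorezo/ → befmooruiboorezu.

befmooruiboorezu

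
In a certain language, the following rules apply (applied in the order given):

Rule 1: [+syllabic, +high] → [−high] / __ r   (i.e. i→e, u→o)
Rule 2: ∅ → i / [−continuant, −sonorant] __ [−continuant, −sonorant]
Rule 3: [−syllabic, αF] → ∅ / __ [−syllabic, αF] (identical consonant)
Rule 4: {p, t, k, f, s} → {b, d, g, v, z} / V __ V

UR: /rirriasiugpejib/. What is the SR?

Rule 1 (pre-rhotic lowering): /i/ is a high vowel immediately before /r/, so it lowers to [e]. /rirriasiugpejib/ → rerriasiugpejib.
Rule 2 (stop-cluster i-epenthesis): /g/ and /p/ form a stop–stop cluster, so [i] is inserted between them. /rerriasiugpejib/ → rerriasiugipejib.
Rule 3 (degemination): /rr/ is a geminate; the first /r/ deletes. /rerriasiugipejib/ → reriasiugipejib.
Rule 4 (intervocalic voicing): /s/ is a voiceless obstruent between vowels /a/ and /i/, so it voices to [z]. /p/ is a voiceless obstruent between vowels /i/ and /e/, so it voices to [b]. /reriasiugipejib/ → reriaziugibejib.

reriaziugibejib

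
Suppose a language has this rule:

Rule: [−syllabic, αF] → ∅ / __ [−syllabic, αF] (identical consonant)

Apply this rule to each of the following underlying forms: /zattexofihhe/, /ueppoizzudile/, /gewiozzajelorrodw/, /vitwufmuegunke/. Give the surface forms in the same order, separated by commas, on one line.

zatexofihe, uepoizudile, gewiozajelorodw, vitwufmuegunke

/zattexofihhe/: /tt/ is a geminate; the first /t/ deletes. /hh/ is a geminate; the first /h/ deletes. → [zatexofihe].
/ueppoizzudile/: /pp/ is a geminate; the first /p/ deletes. /zz/ is a geminate; the first /z/ deletes. → [uepoizudile].
/gewiozzajelorrodw/: /zz/ is a geminate; the first /z/ deletes. /rr/ is a geminate; the first /r/ deletes. → [gewiozajelorodw].
/vitwufmuegunke/: the rule's environment is not met; surfaces unchanged as [vitwufmuegunke].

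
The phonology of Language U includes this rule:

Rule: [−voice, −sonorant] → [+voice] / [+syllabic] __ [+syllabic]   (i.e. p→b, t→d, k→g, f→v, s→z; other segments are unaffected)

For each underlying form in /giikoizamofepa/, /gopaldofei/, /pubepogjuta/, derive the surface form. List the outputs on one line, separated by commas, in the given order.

giigoizamoveba, gobaldovei, pubebogjuda

/giikoizamofepa/: /k/ is a voiceless obstruent between vowels /i/ and /o/, so it voices to [g]. /f/ is a voiceless obstruent between vowels /o/ and /e/, so it voices to [v]. /p/ is a voiceless obstruent between vowels /e/ and /a/, so it voices to [b]. → [giigoizamoveba].
/gopaldofei/: /p/ is a voiceless obstruent between vowels /o/ and /a/, so it voices to [b]. /f/ is a voiceless obstruent between vowels /o/ and /e/, so it voices to [v]. → [gobaldovei].
/pubepogjuta/: /p/ is a voiceless obstruent between vowels /e/ and /o/, so it voices to [b]. /t/ is a voiceless obstruent between vowels /u/ and /a/, so it voices to [d]. → [pubebogjuda].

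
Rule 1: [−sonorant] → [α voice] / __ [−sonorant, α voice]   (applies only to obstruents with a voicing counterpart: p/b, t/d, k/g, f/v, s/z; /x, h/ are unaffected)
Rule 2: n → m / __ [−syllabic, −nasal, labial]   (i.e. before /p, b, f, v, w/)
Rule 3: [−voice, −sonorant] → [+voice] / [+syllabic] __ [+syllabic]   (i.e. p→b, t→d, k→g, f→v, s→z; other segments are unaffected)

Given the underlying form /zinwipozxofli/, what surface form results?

zimwibosxofli

Rule 1 (regressive voicing assimilation): /z/ precedes the voiceless obstruent /x/, so it devoices to [s] by assimilation. /zinwipozxofli/ → zinwiposxofli.
Rule 2 (nasal place assimilation): /n/ precedes the labial consonant /w/, so it assimilates in place to [m]. /zinwiposxofli/ → zimwiposxofli.
Rule 3 (intervocalic voicing): /p/ is a voiceless obstruent between vowels /i/ and /o/, so it voices to [b]. /zimwiposxofli/ → zimwibosxofli.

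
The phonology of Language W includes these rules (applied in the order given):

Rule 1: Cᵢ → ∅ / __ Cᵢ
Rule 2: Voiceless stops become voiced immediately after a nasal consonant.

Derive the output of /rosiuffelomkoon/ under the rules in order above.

Rule 1 (degemination): /ff/ is a geminate; the first /f/ deletes. /rosiuffelomkoon/ → rosiufelomkoon.
Rule 2 (post-nasal voicing): /k/ is a voiceless stop immediately after the nasal /m/, so it voices to [g]. /rosiufelomkoon/ → rosiufelomgoon.

rosiufelomgoon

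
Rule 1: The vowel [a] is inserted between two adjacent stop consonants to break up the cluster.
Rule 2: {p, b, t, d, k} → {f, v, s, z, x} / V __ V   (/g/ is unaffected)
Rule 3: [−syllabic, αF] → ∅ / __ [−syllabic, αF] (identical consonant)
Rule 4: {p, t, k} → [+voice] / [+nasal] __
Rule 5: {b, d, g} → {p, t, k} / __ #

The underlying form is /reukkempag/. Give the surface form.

Rule 1 (stop-cluster a-epenthesis): /k/ and /k/ form a stop–stop cluster, so [a] is inserted between them. /reukkempag/ → reukakempag.
Rule 2 (intervocalic spirantization): /k/ is a stop between vowels /u/ and /a/, so it spirantizes to the fricative [x]. /k/ is a stop between vowels /a/ and /e/, so it spirantizes to the fricative [x]. /reukakempag/ → reuxaxempag.
Rule 3 (degemination): no segment meets the environment; /reuxaxempag/ is unchanged.
Rule 4 (post-nasal voicing): /p/ is a voiceless stop immediately after the nasal /m/, so it voices to [b]. /reuxaxempag/ → reuxaxembag.
Rule 5 (final devoicing): /g/ is a voiced stop in word-final position, so it devoices to [k]. /reuxaxembag/ → reuxaxembak.

reuxaxembak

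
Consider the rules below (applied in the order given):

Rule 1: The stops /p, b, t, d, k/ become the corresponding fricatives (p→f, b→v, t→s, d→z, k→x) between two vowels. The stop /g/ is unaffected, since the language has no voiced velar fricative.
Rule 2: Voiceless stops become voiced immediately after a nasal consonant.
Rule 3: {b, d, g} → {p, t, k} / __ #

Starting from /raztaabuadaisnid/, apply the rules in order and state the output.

raztaavuazaisnit

Rule 1 (intervocalic spirantization): /b/ is a stop between vowels /a/ and /u/, so it spirantizes to the fricative [v]. /d/ is a stop between vowels /a/ and /a/, so it spirantizes to the fricative [z]. /raztaabuadaisnid/ → raztaavuazaisnid.
Rule 2 (post-nasal voicing): no segment meets the environment; /raztaavuazaisnid/ is unchanged.
Rule 3 (final devoicing): /d/ is a voiced stop in word-final position, so it devoices to [t]. /raztaavuazaisnid/ → raztaavuazaisnit.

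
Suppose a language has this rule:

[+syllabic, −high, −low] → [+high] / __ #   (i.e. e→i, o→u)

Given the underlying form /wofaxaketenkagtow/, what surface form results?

No segment of /wofaxaketenkagtow/ meets the structural description of the rule, so the form surfaces unchanged.

wofaxaketenkagtow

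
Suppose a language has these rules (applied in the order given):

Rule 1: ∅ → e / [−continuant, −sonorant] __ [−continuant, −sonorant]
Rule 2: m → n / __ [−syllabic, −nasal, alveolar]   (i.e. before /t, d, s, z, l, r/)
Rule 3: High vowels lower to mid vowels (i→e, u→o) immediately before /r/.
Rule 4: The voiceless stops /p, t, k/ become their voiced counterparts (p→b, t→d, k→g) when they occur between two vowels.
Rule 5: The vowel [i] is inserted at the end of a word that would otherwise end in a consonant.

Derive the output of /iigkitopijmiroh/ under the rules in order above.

iigegidobijmerohi

Rule 1 (stop-cluster e-epenthesis): /g/ and /k/ form a stop–stop cluster, so [e] is inserted between them. /iigkitopijmiroh/ → iigekitopijmiroh.
Rule 2 (nasal place assimilation): no segment meets the environment; /iigekitopijmiroh/ is unchanged.
Rule 3 (pre-rhotic lowering): /i/ is a high vowel immediately before /r/, so it lowers to [e]. /iigekitopijmiroh/ → iigekitopijmeroh.
Rule 4 (intervocalic voicing): /k/ is a voiceless stop between vowels /e/ and /i/, so it voices to [g]. /t/ is a voiceless stop between vowels /i/ and /o/, so it voices to [d]. /p/ is a voiceless stop between vowels /o/ and /i/, so it voices to [b]. /iigekitopijmeroh/ → iigegidobijmeroh.
Rule 5 (final i-epenthesis): the form ends in the consonant /h/, so [i] is inserted word-finally. /iigegidobijmeroh/ → iigegidobijmerohi.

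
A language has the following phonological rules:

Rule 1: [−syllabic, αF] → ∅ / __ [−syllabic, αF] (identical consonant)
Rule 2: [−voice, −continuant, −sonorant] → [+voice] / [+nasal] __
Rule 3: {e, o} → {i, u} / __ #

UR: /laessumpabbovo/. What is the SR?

Rule 1 (degemination): /ss/ is a geminate; the first /s/ deletes. /bb/ is a geminate; the first /b/ deletes. /laessumpabbovo/ → laesumpabovo.
Rule 2 (post-nasal voicing): /p/ is a voiceless stop immediately after the nasal /m/, so it voices to [b]. /laesumpabovo/ → laesumbabovo.
Rule 3 (final vowel raising): /o/ is a mid vowel in word-final position, so it raises to [u]. /laesumbabovo/ → laesumbabovu.

laesumbabovu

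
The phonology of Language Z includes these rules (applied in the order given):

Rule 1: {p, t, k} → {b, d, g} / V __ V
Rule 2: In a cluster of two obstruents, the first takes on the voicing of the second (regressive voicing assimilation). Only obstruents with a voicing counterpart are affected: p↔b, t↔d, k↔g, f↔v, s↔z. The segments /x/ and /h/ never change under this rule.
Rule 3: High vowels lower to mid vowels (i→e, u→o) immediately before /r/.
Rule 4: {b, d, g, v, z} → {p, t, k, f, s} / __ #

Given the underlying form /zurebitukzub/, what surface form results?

Rule 1 (intervocalic voicing): /t/ is a voiceless stop between vowels /i/ and /u/, so it voices to [d]. /zurebitukzub/ → zurebidukzub.
Rule 2 (regressive voicing assimilation): /k/ precedes the voiced obstruent /z/, so it voices to [g] by assimilation. /zurebidukzub/ → zurebidugzub.
Rule 3 (pre-rhotic lowering): /u/ is a high vowel immediately before /r/, so it lowers to [o]. /zurebidugzub/ → zorebidugzub.
Rule 4 (final devoicing): /b/ is a voiced obstruent in word-final position, so it devoices to [p]. /zorebidugzub/ → zorebidugzup.

zorebidugzup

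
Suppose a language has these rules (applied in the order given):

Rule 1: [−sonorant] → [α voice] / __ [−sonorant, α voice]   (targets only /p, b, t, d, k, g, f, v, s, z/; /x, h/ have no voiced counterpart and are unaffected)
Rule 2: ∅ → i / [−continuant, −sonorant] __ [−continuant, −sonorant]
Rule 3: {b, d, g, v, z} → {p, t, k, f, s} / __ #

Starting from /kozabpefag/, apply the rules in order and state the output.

Rule 1 (regressive voicing assimilation): /b/ precedes the voiceless obstruent /p/, so it devoices to [p] by assimilation. /kozabpefag/ → kozappefag.
Rule 2 (stop-cluster i-epenthesis): /p/ and /p/ form a stop–stop cluster, so [i] is inserted between them. /kozappefag/ → kozapipefag.
Rule 3 (final devoicing): /g/ is a voiced obstruent in word-final position, so it devoices to [k]. /kozapipefag/ → kozapipefak.

kozapipefak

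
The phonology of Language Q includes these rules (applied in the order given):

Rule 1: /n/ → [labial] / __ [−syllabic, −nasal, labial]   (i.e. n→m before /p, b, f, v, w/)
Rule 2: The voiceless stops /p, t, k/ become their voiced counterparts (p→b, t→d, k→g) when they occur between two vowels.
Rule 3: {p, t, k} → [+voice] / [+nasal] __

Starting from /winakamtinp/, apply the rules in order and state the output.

winagamdimb

Rule 1 (nasal place assimilation): /n/ precedes the labial consonant /p/, so it assimilates in place to [m]. /winakamtinp/ → winakamtimp.
Rule 2 (intervocalic voicing): /k/ is a voiceless stop between vowels /a/ and /a/, so it voices to [g]. /winakamtimp/ → winagamtimp.
Rule 3 (post-nasal voicing): /t/ is a voiceless stop immediately after the nasal /m/, so it voices to [d]. /p/ is a voiceless stop immediately after the nasal /m/, so it voices to [b]. /winagamtimp/ → winagamdimb.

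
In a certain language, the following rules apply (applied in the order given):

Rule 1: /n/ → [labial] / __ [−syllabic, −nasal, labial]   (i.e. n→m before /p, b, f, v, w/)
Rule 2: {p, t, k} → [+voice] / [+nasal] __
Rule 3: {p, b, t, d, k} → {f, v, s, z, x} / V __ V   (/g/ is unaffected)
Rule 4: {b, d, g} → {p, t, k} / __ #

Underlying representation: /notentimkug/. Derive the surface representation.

Rule 1 (nasal place assimilation): no segment meets the environment; /notentimkug/ is unchanged.
Rule 2 (post-nasal voicing): /t/ is a voiceless stop immediately after the nasal /n/, so it voices to [d]. /k/ is a voiceless stop immediately after the nasal /m/, so it voices to [g]. /notentimkug/ → notendimgug.
Rule 3 (intervocalic spirantization): /t/ is a stop between vowels /o/ and /e/, so it spirantizes to the fricative [s]. /notendimgug/ → nosendimgug.
Rule 4 (final devoicing): /g/ is a voiced stop in word-final position, so it devoices to [k]. /nosendimgug/ → nosendimguk.

nosendimguk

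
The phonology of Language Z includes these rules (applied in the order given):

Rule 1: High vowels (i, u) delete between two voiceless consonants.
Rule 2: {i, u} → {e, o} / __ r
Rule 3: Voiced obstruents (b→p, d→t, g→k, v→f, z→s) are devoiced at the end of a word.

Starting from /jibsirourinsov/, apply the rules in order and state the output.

Rule 1 (high vowel syncope): no segment meets the environment; /jibsirourinsov/ is unchanged.
Rule 2 (pre-rhotic lowering): /i/ is a high vowel immediately before /r/, so it lowers to [e]. /u/ is a high vowel immediately before /r/, so it lowers to [o]. /jibsirourinsov/ → jibseroorinsov.
Rule 3 (final devoicing): /v/ is a voiced obstruent in word-final position, so it devoices to [f]. /jibseroorinsov/ → jibseroorinsof.

jibseroorinsof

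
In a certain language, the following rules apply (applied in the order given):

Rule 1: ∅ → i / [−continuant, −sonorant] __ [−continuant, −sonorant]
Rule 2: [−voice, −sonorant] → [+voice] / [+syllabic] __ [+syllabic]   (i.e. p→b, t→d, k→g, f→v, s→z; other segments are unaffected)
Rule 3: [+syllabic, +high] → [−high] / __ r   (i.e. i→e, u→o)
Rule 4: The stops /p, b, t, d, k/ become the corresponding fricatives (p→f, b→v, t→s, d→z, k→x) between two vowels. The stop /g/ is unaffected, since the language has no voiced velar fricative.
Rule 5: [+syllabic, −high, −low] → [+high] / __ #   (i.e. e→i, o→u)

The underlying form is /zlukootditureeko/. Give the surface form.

zlugoozizizoreegu

Rule 1 (stop-cluster i-epenthesis): /t/ and /d/ form a stop–stop cluster, so [i] is inserted between them. /zlukootditureeko/ → zlukootiditureeko.
Rule 2 (intervocalic voicing): /k/ is a voiceless obstruent between vowels /u/ and /o/, so it voices to [g]. /t/ is a voiceless obstruent between vowels /o/ and /i/, so it voices to [d]. /t/ is a voiceless obstruent between vowels /i/ and /u/, so it voices to [d]. /k/ is a voiceless obstruent between vowels /e/ and /o/, so it voices to [g]. /zlukootiditureeko/ → zlugoodididureego.
Rule 3 (pre-rhotic lowering): /u/ is a high vowel immediately before /r/, so it lowers to [o]. /zlugoodididureego/ → zlugoodididoreego.
Rule 4 (intervocalic spirantization): /d/ is a stop between vowels /o/ and /i/, so it spirantizes to the fricative [z]. /d/ is a stop between vowels /i/ and /i/, so it spirantizes to the fricative [z]. /d/ is a stop between vowels /i/ and /o/, so it spirantizes to the fricative [z]. /zlugoodididoreego/ → zlugoozizizoreego.
Rule 5 (final vowel raising): /o/ is a mid vowel in word-final position, so it raises to [u]. /zlugoozizizoreego/ → zlugoozizizoreegu.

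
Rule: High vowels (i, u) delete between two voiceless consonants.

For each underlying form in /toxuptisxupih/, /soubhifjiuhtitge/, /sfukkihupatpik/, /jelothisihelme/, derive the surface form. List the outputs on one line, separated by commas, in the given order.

/toxuptisxupih/: /u/ is a high vowel flanked by voiceless consonants /x/ and /p/, so it deletes. /i/ is a high vowel flanked by voiceless consonants /t/ and /s/, so it deletes. /u/ is a high vowel flanked by voiceless consonants /x/ and /p/, so it deletes. /i/ is a high vowel flanked by voiceless consonants /p/ and /h/, so it deletes. → [toxptsxph].
/soubhifjiuhtitge/: /i/ is a high vowel flanked by voiceless consonants /h/ and /f/, so it deletes. /i/ is a high vowel flanked by voiceless consonants /t/ and /t/, so it deletes. → [soubhfjiuhttge].
/sfukkihupatpik/: /u/ is a high vowel flanked by voiceless consonants /f/ and /k/, so it deletes. /i/ is a high vowel flanked by voiceless consonants /k/ and /h/, so it deletes. /u/ is a high vowel flanked by voiceless consonants /h/ and /p/, so it deletes. /i/ is a high vowel flanked by voiceless consonants /p/ and /k/, so it deletes. → [sfkkhpatpk].
/jelothisihelme/: /i/ is a high vowel flanked by voiceless consonants /h/ and /s/, so it deletes. /i/ is a high vowel flanked by voiceless consonants /s/ and /h/, so it deletes. → [jelothshelme].

toxptsxph, soubhfjiuhttge, sfkkhpatpk, jelothshelme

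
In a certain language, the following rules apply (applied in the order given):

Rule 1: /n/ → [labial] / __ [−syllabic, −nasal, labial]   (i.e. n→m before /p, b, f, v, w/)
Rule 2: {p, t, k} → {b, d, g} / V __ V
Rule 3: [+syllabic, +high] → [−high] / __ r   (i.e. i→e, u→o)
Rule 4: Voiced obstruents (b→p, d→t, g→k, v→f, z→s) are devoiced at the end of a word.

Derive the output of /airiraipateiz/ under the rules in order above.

aereraibadeis

Rule 1 (nasal place assimilation): no segment meets the environment; /airiraipateiz/ is unchanged.
Rule 2 (intervocalic voicing): /p/ is a voiceless stop between vowels /i/ and /a/, so it voices to [b]. /t/ is a voiceless stop between vowels /a/ and /e/, so it voices to [d]. /airiraipateiz/ → airiraibadeiz.
Rule 3 (pre-rhotic lowering): /i/ is a high vowel immediately before /r/, so it lowers to [e]. /i/ is a high vowel immediately before /r/, so it lowers to [e]. /airiraibadeiz/ → aereraibadeiz.
Rule 4 (final devoicing): /z/ is a voiced obstruent in word-final position, so it devoices to [s]. /aereraibadeiz/ → aereraibadeis.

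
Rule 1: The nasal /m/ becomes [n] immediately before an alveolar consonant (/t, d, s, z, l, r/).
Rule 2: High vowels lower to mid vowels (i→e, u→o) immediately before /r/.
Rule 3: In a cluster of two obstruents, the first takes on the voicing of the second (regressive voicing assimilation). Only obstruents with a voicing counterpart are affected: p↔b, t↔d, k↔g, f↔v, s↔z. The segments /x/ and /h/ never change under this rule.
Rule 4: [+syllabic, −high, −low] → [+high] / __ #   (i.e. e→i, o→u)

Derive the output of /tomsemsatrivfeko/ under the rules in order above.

Rule 1 (nasal place assimilation): /m/ precedes the alveolar consonant /s/, so it assimilates in place to [n]. /m/ precedes the alveolar consonant /s/, so it assimilates in place to [n]. /tomsemsatrivfeko/ → tonsensatrivfeko.
Rule 2 (pre-rhotic lowering): no segment meets the environment; /tonsensatrivfeko/ is unchanged.
Rule 3 (regressive voicing assimilation): /v/ precedes the voiceless obstruent /f/, so it devoices to [f] by assimilation. /tonsensatrivfeko/ → tonsensatriffeko.
Rule 4 (final vowel raising): /o/ is a mid vowel in word-final position, so it raises to [u]. /tonsensatriffeko/ → tonsensatriffeku.

tonsensatriffeku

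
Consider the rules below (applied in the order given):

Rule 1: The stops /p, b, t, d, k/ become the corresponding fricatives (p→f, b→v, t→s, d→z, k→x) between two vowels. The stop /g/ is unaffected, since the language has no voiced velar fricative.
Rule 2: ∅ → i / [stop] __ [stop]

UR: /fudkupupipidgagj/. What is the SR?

Rule 1 (intervocalic spirantization): /p/ is a stop between vowels /u/ and /u/, so it spirantizes to the fricative [f]. /p/ is a stop between vowels /u/ and /i/, so it spirantizes to the fricative [f]. /p/ is a stop between vowels /i/ and /i/, so it spirantizes to the fricative [f]. /fudkupupipidgagj/ → fudkufufifidgagj.
Rule 2 (stop-cluster i-epenthesis): /d/ and /k/ form a stop–stop cluster, so [i] is inserted between them. /d/ and /g/ form a stop–stop cluster, so [i] is inserted between them. /fudkufufifidgagj/ → fudikufufifidigagj.

fudikufufifidigagj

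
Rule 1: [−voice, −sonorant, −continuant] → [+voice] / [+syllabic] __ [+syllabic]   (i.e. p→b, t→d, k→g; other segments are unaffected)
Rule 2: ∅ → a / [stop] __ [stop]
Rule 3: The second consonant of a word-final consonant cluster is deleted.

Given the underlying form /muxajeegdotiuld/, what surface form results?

Rule 1 (intervocalic voicing): /t/ is a voiceless stop between vowels /o/ and /i/, so it voices to [d]. /muxajeegdotiuld/ → muxajeegdodiuld.
Rule 2 (stop-cluster a-epenthesis): /g/ and /d/ form a stop–stop cluster, so [a] is inserted between them. /muxajeegdodiuld/ → muxajeegadodiuld.
Rule 3 (final cluster simplification): /d/ is the second consonant of a word-final cluster /ld/, so it deletes. /muxajeegadodiuld/ → muxajeegadodiul.

muxajeegadodiul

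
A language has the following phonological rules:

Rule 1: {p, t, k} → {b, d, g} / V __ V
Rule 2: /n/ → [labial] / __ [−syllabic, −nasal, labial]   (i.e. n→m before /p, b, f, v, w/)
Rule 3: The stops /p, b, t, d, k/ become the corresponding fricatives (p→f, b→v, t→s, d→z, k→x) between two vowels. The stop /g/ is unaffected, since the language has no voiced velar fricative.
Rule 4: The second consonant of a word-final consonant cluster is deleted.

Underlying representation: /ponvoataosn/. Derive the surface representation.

Rule 1 (intervocalic voicing): /t/ is a voiceless stop between vowels /a/ and /a/, so it voices to [d]. /ponvoataosn/ → ponvoadaosn.
Rule 2 (nasal place assimilation): /n/ precedes the labial consonant /v/, so it assimilates in place to [m]. /ponvoadaosn/ → pomvoadaosn.
Rule 3 (intervocalic spirantization): /d/ is a stop between vowels /a/ and /a/, so it spirantizes to the fricative [z]. /pomvoadaosn/ → pomvoazaosn.
Rule 4 (final cluster simplification): /n/ is the second consonant of a word-final cluster /sn/, so it deletes. /pomvoazaosn/ → pomvoazaos.

pomvoazaos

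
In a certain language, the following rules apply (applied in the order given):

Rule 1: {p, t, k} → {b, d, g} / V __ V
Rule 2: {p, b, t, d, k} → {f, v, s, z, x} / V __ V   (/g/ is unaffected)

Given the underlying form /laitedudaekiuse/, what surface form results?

laizezuzaegiuse

Rule 1 (intervocalic voicing): /t/ is a voiceless stop between vowels /i/ and /e/, so it voices to [d]. /k/ is a voiceless stop between vowels /e/ and /i/, so it voices to [g]. /laitedudaekiuse/ → laidedudaegiuse.
Rule 2 (intervocalic spirantization): /d/ is a stop between vowels /i/ and /e/, so it spirantizes to the fricative [z]. /d/ is a stop between vowels /e/ and /u/, so it spirantizes to the fricative [z]. /d/ is a stop between vowels /u/ and /a/, so it spirantizes to the fricative [z]. /laidedudaegiuse/ → laizezuzaegiuse.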